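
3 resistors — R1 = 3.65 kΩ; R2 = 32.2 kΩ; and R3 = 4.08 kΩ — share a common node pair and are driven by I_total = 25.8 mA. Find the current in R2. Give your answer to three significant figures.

Conductances: ΣG = 1/3.65 + 1/32.2 + 1/4.08 = 0.5501 (1/kΩ).
R2 takes the fraction G_k/ΣG = 0.03106/0.5501 = 0.05645, so I = 25.8 × 0.05645 = 1.456 mA.

I ≈ 1.46 mA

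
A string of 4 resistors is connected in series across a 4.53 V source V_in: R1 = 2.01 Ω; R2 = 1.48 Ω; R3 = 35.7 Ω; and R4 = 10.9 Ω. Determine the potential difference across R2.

V ≈ 0.134 V

Total series resistance ΣR = 2.01 + 1.48 + 35.7 + 10.9 = 50.09 Ω.
By the voltage-divider rule, V = 4.53 × 1.480/50.09 = 0.1338 V.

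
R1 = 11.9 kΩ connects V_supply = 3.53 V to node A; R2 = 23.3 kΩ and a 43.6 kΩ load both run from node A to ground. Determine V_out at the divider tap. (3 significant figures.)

V_out ≈ 1.98 V

The load sits in parallel with R2, giving an effective lower resistance R2' = R2·R_L/(R2+R_L) = 15.19 kΩ.
Voltage divider with the loaded lower leg: V_out = 3.53 × 15.19/(11.9 + 15.19) = 3.53 × 0.5606 = 1.979 V.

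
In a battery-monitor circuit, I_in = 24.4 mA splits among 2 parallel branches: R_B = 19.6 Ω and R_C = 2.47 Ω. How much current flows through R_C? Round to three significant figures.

With just two branches, the current splits inversely with resistance.
So I = 24.4 × 19.6/22.07 = 21.67 mA.

I ≈ 21.7 mA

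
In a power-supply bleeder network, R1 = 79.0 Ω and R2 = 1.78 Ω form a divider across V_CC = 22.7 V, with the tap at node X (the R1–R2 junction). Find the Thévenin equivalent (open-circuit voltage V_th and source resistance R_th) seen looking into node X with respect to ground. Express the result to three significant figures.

V_th ≈ 0.500 V, R_th ≈ 1.74 Ω

Open-circuit (no load on X): V_th = V_CC · R2/(R1 + R2) = 22.7 × 1.78/(79.00 + 1.78) = 0.5002 V.
With V_CC suppressed (replaced by a short), R_th = R1 ‖ R2 = (79.00 × 1.78)/(79.00 + 1.78) = 1.741 Ω.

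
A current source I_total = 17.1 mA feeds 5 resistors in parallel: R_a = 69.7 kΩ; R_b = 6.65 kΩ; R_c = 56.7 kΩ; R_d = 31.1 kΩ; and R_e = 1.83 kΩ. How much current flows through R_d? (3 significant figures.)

I ≈ 0.723 mA

Total conductance ΣG = 1/69.7 + 1/6.65 + 1/56.7 + 1/31.1 + 1/1.83 = 0.7610 (units of 1/kΩ).
R_d takes the fraction G_k/ΣG = 0.03215/0.7610 = 0.04225, so I = 17.1 × 0.04225 = 0.7226 mA.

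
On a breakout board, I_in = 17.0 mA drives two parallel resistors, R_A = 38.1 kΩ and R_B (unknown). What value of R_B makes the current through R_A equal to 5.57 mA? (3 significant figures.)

The fraction through R_A equals R_B/(R_A+R_B).
With f = 0.3276, R_B = R_A · f/(1−f) = 38.1 × 0.4873 = 18.57 kΩ.

R_B ≈ 18.6 kΩ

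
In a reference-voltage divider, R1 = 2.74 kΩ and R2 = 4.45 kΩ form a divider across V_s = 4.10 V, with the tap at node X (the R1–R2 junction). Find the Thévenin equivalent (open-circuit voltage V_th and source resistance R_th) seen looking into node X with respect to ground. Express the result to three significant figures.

V_th ≈ 2.54 V, R_th ≈ 1.70 kΩ

V_th is the unloaded tap voltage: V_s · R2/(R1+R2) = 4.10 × 0.6189 = 2.538 V.
Looking into X with the source shorted: R_th = R1·R2/(R1+R2) = 2.740 × 4.45/7.190 = 1.696 kΩ.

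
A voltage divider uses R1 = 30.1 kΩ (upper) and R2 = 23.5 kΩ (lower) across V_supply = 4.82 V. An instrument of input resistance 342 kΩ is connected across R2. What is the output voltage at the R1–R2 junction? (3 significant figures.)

First combine the lower leg with the load: R2 ‖ R_L = 21.99 kΩ.
Then V_out = V_supply · R2'/(R1 + R2') = 4.82 × 21.99/52.09 = 2.035 V.
(Unloaded it would be 2.11 V; the load pulls it down.)

V_out ≈ 2.03 V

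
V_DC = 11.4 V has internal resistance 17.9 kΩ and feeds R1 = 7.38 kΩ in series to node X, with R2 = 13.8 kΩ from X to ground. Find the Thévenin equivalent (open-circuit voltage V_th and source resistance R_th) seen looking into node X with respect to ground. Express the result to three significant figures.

V_th ≈ 4.03 V, R_th ≈ 8.93 kΩ

R1' = 17.9 + 7.38 = 25.28 kΩ (source resistance + R1).
Open-circuit (no load on X): V_th = V_DC · R2/(R1' + R2) = 11.4 × 13.8/(25.28 + 13.8) = 4.026 V.
Zeroing V_DC shorts the top of R1' to ground, so R_th = R1' ‖ R2 = 8.927 kΩ.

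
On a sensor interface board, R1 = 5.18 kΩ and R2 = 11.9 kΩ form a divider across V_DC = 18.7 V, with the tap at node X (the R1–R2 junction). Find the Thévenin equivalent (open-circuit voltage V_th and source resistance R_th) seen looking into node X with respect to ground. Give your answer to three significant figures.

V_th ≈ 13.0 V, R_th ≈ 3.61 kΩ

With X open, the divider is unloaded: V_th = 18.7 × 11.9/17.08 = 13.03 V.
With V_DC suppressed (replaced by a short), R_th = R1 ‖ R2 = (5.180 × 11.9)/(5.180 + 11.9) = 3.609 kΩ.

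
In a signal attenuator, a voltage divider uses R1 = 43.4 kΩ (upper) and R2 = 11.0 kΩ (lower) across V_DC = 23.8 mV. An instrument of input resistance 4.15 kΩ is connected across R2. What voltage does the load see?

The load sits in parallel with R2, giving an effective lower resistance R2' = R2·R_L/(R2+R_L) = 3.013 kΩ.
Now apply the divider: V_out = 23.8 × 0.06492 = 1.545 mV.

V_out ≈ 1.55 mV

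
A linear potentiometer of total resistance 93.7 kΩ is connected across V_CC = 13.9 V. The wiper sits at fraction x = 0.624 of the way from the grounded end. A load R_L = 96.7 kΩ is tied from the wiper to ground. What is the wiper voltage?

V_out ≈ 7.07 V

Lower segment x·R_p = 58.47 kΩ; upper segment (1−x)·R_p = 35.23 kΩ.
(x·R_p) ‖ R_L = 36.44 kΩ.
Loaded-divider output: V_out = 13.9 × 0.5084 = 7.067 V.
(Unloaded: V_out = x·V_CC = 8.67 V.)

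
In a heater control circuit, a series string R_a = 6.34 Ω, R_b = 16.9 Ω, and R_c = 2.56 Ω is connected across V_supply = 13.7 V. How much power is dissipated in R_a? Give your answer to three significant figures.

P ≈ 1.79 W

The common current is I = 13.7/25.80 = 0.5310 A.
P = I²R = 0.2820 × 6.34 = 1.788 W.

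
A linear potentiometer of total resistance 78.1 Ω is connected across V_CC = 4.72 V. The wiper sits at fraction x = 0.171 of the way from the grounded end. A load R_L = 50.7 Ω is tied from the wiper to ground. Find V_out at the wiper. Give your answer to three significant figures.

V_out ≈ 0.662 V

Lower segment x·R_p = 13.36 Ω; upper segment (1−x)·R_p = 64.74 Ω.
R_L loads the lower segment: effective lower R = 10.57 Ω.
V_out = 4.72 × 10.57/(64.74 + 10.57) = 0.6625 V.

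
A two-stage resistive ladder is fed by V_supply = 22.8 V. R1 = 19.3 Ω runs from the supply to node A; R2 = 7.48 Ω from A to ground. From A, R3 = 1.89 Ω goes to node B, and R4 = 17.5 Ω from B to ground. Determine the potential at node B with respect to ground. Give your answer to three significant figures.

Node A sees R2 in parallel with the series input of stage 2, R3 + R4 = 19.39 Ω.
Effective lower resistance at A: R2 ‖ 19.39 = 5.398 Ω.
First divider: V_A = V_supply · 5.398/(19.3 + 5.398) = 4.983 V.
Then the unloaded second divider: V_B = V_A × R4/(R3+R4) = 4.983 × 0.9025 = 4.497 V.

V_B ≈ 4.50 V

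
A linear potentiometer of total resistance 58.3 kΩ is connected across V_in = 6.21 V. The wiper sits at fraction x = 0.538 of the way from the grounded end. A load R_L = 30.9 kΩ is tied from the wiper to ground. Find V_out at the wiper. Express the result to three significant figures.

Lower segment x·R_p = 31.37 kΩ; upper segment (1−x)·R_p = 26.93 kΩ.
R_L loads the lower segment: effective lower R = 15.57 kΩ.
Loaded-divider output: V_out = 6.21 × 0.3662 = 2.274 V.

V_out ≈ 2.27 V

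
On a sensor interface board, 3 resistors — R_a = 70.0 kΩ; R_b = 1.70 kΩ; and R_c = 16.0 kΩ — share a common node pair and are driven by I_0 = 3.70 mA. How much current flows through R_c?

Total conductance ΣG = 1/70.0 + 1/1.70 + 1/16.0 = 0.6650 (units of 1/kΩ).
Current divider: I(R_c) = I_0 · G_k/ΣG = 3.70 × (0.06250/0.6650) = 3.70 × 0.09398 = 0.3477 mA.

I ≈ 0.348 mA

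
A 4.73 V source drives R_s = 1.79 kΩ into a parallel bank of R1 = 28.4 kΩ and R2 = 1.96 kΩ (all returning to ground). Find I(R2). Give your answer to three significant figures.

I ≈ 1.22 mA

Equivalent of the parallel group: R_p = 1.833 kΩ.
V_A = 4.73 × 1.833/3.623 = 2.393 V.
I(R2) = V_A / R2 = 2.393/1.96 = 1.221 mA.
(Check via current divider: I_total = 1.305 mA; share G_k/ΣG = 0.9354 → same result.)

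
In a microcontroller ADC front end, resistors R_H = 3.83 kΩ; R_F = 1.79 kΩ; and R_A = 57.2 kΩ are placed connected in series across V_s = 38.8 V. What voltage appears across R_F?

Total series resistance ΣR = 3.83 + 1.79 + 57.2 = 62.82 kΩ.
Voltage divider: V = V_s · (1.790 / 62.82) = 38.8 × 0.02849 = 1.106 V.

V ≈ 1.11 V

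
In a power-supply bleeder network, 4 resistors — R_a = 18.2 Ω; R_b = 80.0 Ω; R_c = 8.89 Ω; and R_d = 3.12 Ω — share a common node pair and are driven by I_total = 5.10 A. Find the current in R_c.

I ≈ 1.15 A

ΣG = 1/18.2 + 1/80.0 + 1/8.89 + 1/3.12 = 0.5004.
R_c takes the fraction G_k/ΣG = 0.1125/0.5004 = 0.2248, so I = 5.10 × 0.2248 = 1.146 A.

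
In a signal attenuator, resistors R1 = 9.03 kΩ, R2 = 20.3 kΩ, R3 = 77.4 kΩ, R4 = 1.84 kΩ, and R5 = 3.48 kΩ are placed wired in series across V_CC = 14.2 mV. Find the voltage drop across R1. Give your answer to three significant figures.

V ≈ 1.14 mV

ΣR = 9.03 + 20.3 + 77.4 + 1.84 + 3.48 = 112.1 kΩ.
Voltage divider: V = V_CC · (9.030 / 112.1) = 14.2 × 0.08059 = 1.144 mV.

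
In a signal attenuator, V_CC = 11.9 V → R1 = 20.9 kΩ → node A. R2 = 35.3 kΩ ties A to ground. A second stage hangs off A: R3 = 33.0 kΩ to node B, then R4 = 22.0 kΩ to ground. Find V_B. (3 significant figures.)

V_B ≈ 2.41 V

The second stage (R3 + R4 = 55.00 kΩ) loads node A in parallel with R2.
Effective lower resistance at A: R2 ‖ 55.00 = 21.50 kΩ.
So V_A = 11.9 × 0.5071 = 6.034 V.
Then the unloaded second divider: V_B = V_A × R4/(R3+R4) = 6.034 × 0.4000 = 2.414 V.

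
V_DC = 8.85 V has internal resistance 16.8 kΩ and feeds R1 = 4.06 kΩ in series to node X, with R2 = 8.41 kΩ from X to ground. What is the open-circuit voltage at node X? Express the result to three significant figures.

R1' = 16.8 + 4.06 = 20.86 kΩ (source resistance + R1).
With X open, the divider is unloaded: V_th = 8.85 × 8.41/29.27 = 2.543 V.

V_th ≈ 2.54 V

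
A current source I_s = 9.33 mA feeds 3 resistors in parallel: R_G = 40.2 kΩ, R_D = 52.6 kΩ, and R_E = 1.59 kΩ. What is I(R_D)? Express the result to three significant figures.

Total conductance ΣG = 1/40.2 + 1/52.6 + 1/1.59 = 0.6728 (units of 1/kΩ).
Current divider: I(R_D) = I_s · G_k/ΣG = 9.33 × (0.01901/0.6728) = 9.33 × 0.02826 = 0.2636 mA.

I ≈ 0.264 mA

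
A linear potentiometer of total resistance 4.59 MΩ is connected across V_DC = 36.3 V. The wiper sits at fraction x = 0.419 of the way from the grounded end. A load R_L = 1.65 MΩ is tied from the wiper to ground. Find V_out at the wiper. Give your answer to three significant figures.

The pot divides into 2.667 MΩ above the wiper and 1.923 MΩ below.
Lower segment in parallel with the load: 1.923 ‖ 1.65 = 0.8881 MΩ.
V_out = 36.3 × 0.8881/(2.667 + 0.8881) = 9.068 V.

V_out ≈ 9.07 V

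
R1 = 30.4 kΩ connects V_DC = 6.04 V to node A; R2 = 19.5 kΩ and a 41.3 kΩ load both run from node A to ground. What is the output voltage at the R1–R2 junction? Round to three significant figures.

The load sits in parallel with R2, giving an effective lower resistance R2' = R2·R_L/(R2+R_L) = 13.25 kΩ.
Now apply the divider: V_out = 6.04 × 0.3035 = 1.833 V.

V_out ≈ 1.83 V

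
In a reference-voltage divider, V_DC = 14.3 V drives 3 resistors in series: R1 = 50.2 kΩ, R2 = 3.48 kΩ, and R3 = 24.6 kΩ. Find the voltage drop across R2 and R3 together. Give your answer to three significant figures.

V ≈ 5.13 V

Total series resistance ΣR = 50.2 + 3.48 + 24.6 = 78.28 kΩ.
R_{R2..R3} = 3.48 + 24.6 = 28.08 kΩ.
V = V_DC · R/ΣR = 14.3 × 0.3587 = 5.130 V.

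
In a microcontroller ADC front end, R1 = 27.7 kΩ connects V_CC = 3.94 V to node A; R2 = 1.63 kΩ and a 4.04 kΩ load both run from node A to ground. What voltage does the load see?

V_out ≈ 0.159 V

R2 ‖ R_L = (1.63 × 4.04)/(1.63 + 4.04) = 1.161 kΩ.
Voltage divider with the loaded lower leg: V_out = 3.94 × 1.161/(27.7 + 1.161) = 3.94 × 0.04024 = 0.1585 V.
(Unloaded it would be 0.219 V; the load pulls it down.)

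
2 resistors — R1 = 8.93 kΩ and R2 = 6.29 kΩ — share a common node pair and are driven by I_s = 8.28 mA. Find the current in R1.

I ≈ 3.42 mA

With just two branches, the current splits inversely with resistance.
I(R1) = 8.28 × 6.29/(8.93 + 6.29) = 8.28 × 0.4133 = 3.422 mA.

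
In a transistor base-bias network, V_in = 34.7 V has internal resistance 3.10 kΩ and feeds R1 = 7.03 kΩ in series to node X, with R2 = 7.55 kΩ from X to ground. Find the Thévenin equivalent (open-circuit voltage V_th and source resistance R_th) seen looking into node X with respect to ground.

R1' = 3.10 + 7.03 = 10.13 kΩ (source resistance + R1).
V_th is the unloaded tap voltage: V_in · R2/(R1'+R2) = 34.7 × 0.4270 = 14.82 V.
Looking into X with the source shorted: R_th = R1'·R2/(R1'+R2) = 10.13 × 7.55/17.68 = 4.326 kΩ.

V_th ≈ 14.8 V, R_th ≈ 4.33 kΩ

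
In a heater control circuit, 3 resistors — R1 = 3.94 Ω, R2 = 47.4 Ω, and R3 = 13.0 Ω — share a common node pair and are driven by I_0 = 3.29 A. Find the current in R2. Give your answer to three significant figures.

I ≈ 0.197 A

ΣG = 1/3.94 + 1/47.4 + 1/13.0 = 0.3518.
R2 takes the fraction G_k/ΣG = 0.02110/0.3518 = 0.05996, so I = 3.29 × 0.05996 = 0.1973 A.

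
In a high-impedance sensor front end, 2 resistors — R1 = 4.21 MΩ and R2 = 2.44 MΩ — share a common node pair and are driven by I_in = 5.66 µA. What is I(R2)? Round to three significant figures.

I ≈ 3.58 µA

With just two branches, the current splits inversely with resistance.
I(R2) = 5.66 × 4.21/(4.21 + 2.44) = 5.66 × 0.6331 = 3.583 µA.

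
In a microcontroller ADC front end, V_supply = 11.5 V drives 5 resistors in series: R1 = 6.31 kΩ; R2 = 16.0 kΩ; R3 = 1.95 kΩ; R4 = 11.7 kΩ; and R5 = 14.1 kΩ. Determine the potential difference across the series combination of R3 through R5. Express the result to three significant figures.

Series total: ΣR = 6.31 + 16.0 + 1.95 + 11.7 + 14.1 = 50.06 kΩ.
R_{R3..R5} = 1.95 + 11.7 + 14.1 = 27.75 kΩ.
Voltage divider: V = V_supply · (27.75 / 50.06) = 11.5 × 0.5543 = 6.375 V.

V ≈ 6.37 V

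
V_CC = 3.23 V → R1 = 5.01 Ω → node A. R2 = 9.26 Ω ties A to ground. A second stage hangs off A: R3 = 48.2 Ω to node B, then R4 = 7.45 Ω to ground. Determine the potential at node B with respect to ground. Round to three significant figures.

V_B ≈ 0.265 V

The second stage (R3 + R4 = 55.65 Ω) loads node A in parallel with R2.
R2 ‖ (R3+R4) = 7.939 Ω.
First divider: V_A = V_CC · 7.939/(5.01 + 7.939) = 1.980 V.
Stage 2 is unloaded, so V_B = V_A · R4/(R3+R4) = 1.980 × 7.45/55.65 = 0.2651 V.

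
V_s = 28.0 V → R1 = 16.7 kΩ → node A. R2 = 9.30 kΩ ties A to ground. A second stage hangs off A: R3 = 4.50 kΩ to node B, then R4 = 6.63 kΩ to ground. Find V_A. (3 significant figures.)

V_A ≈ 6.52 V

Node A sees R2 in parallel with the series input of stage 2, R3 + R4 = 11.13 kΩ.
Effective lower resistance at A: R2 ‖ 11.13 = 5.067 kΩ.
V_A = 28.0 × 5.067/(16.7 + 5.067) = 6.517 V.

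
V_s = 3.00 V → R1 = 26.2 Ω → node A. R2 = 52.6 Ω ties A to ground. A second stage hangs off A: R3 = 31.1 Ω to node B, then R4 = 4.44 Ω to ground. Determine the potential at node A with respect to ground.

V_A ≈ 1.34 V

Looking into the second stage from A: R3 + R4 = 35.54 Ω appears in parallel with R2.
R2 ‖ (R3+R4) = 21.21 Ω.
So V_A = 3.00 × 0.4474 = 1.342 V.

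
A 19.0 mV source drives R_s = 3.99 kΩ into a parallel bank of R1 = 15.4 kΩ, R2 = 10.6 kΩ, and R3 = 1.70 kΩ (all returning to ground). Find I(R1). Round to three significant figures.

Equivalent of the parallel group: R_p = 1.338 kΩ.
Node voltage V_A = V_s · R_p/(R_s + R_p) = 19.0 × 0.2511 = 4.771 mV.
I(R1) = V_A / R1 = 4.771/15.4 = 0.3098 µA.

I ≈ 0.310 µA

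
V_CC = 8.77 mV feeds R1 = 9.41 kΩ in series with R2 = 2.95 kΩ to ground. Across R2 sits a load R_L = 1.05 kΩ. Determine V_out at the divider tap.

V_out ≈ 0.667 mV

R2 ‖ R_L = (2.95 × 1.05)/(2.95 + 1.05) = 0.7744 kΩ.
Then V_out = V_CC · R2'/(R1 + R2') = 8.77 × 0.7744/10.18 = 0.6668 mV.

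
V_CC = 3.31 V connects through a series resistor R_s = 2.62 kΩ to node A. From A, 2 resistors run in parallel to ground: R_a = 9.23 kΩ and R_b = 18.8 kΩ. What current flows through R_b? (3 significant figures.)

I ≈ 0.124 mA

Equivalent of the parallel group: R_p = 6.191 kΩ.
V_A by voltage divider: V_A = 3.31 × 6.191/(2.62 + 6.191) = 2.326 V.
I(R_b) = V_A / R_b = 2.326/18.8 = 0.1237 mA.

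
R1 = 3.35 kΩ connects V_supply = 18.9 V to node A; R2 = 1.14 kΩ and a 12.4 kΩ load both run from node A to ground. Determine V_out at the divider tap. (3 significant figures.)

The load sits in parallel with R2, giving an effective lower resistance R2' = R2·R_L/(R2+R_L) = 1.044 kΩ.
Voltage divider with the loaded lower leg: V_out = 18.9 × 1.044/(3.35 + 1.044) = 18.9 × 0.2376 = 4.491 V.
(Unloaded it would be 4.80 V; the load pulls it down.)

V_out ≈ 4.49 V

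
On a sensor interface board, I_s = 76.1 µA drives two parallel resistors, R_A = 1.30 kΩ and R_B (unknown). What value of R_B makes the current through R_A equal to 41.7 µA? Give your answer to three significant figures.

R_B ≈ 1.58 kΩ

The fraction through R_A equals R_B/(R_A+R_B).
41.7/76.1 = R_B/(R_A + R_B) → R_B = R_A · (0.5480)/(1 − 0.5480) = 1.30 × 1.212 = 1.576 kΩ.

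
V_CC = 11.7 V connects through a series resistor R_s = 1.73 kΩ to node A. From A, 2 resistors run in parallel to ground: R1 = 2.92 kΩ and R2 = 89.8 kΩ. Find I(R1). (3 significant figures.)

I ≈ 2.49 mA

Parallel bank: R_p = 1/(1/2.92 + 1/89.8) = 2.828 kΩ.
Node voltage V_A = V_CC · R_p/(R_s + R_p) = 11.7 × 0.6205 = 7.259 V.
Branch current I = V_A/R1 = 7.259/2.92 = 2.486 mA.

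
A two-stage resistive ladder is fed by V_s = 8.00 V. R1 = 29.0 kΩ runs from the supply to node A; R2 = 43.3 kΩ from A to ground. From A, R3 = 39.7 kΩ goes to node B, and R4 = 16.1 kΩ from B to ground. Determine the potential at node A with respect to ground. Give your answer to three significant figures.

Node A sees R2 in parallel with the series input of stage 2, R3 + R4 = 55.80 kΩ.
Effective lower resistance at A: R2 ‖ 55.80 = 24.38 kΩ.
So V_A = 8.00 × 0.4567 = 3.654 V.

V_A ≈ 3.65 V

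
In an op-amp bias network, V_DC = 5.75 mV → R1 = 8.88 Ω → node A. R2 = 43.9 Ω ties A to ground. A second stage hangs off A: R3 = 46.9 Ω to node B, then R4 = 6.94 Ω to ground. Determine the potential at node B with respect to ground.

Looking into the second stage from A: R3 + R4 = 53.84 Ω appears in parallel with R2.
R2 ‖ (R3+R4) = 24.18 Ω.
First divider: V_A = V_DC · 24.18/(8.88 + 24.18) = 4.206 mV.
Stage 2 is unloaded, so V_B = V_A · R4/(R3+R4) = 4.206 × 6.94/53.84 = 0.5421 mV.

V_B ≈ 0.542 mV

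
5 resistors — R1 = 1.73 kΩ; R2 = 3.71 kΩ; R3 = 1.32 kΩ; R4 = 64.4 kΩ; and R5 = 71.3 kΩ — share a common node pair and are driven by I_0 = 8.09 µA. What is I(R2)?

I ≈ 1.33 µA

ΣG = 1/1.73 + 1/3.71 + 1/1.32 + 1/64.4 + 1/71.3 = 1.635.
Current divider: I(R2) = I_0 · G_k/ΣG = 8.09 × (0.2695/1.635) = 8.09 × 0.1649 = 1.334 µA.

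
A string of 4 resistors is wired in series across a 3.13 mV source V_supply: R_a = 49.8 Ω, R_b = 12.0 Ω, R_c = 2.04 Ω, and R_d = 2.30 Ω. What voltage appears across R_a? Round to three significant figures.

Total series resistance ΣR = 49.8 + 12.0 + 2.04 + 2.30 = 66.14 Ω.
V = V_supply · R/ΣR = 3.13 × 0.7529 = 2.357 mV.

V ≈ 2.36 mV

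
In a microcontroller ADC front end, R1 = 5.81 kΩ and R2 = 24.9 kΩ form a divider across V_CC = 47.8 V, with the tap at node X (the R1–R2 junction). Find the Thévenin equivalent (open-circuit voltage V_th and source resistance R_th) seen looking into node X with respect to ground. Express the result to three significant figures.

V_th ≈ 38.8 V, R_th ≈ 4.71 kΩ

With X open, the divider is unloaded: V_th = 47.8 × 24.9/30.71 = 38.76 V.
Zeroing V_CC shorts the top of R1 to ground, so R_th = R1 ‖ R2 = 4.711 kΩ.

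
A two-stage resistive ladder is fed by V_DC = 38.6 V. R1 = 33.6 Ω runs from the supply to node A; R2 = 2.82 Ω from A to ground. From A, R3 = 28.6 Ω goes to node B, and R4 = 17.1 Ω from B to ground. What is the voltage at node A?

V_A ≈ 2.83 V

The second stage (R3 + R4 = 45.70 Ω) loads node A in parallel with R2.
R2 ‖ (R3+R4) = 2.656 Ω.
V_A = 38.6 × 2.656/(33.6 + 2.656) = 2.828 V.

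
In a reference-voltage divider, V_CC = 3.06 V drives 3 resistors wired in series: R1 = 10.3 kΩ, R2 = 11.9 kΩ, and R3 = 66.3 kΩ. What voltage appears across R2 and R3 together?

V ≈ 2.70 V

ΣR = 10.3 + 11.9 + 66.3 = 88.50 kΩ.
R_{R2..R3} = 11.9 + 66.3 = 78.20 kΩ.
By the voltage-divider rule, V = 3.06 × 78.20/88.50 = 2.704 V.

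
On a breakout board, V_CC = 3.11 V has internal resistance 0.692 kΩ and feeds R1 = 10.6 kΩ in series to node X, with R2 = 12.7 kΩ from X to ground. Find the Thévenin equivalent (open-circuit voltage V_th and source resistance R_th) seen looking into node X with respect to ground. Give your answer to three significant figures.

R1' = 0.692 + 10.6 = 11.29 kΩ (source resistance + R1).
With X open, the divider is unloaded: V_th = 3.11 × 12.7/23.99 = 1.646 V.
With V_CC suppressed (replaced by a short), R_th = R1' ‖ R2 = (11.29 × 12.7)/(11.29 + 12.7) = 5.977 kΩ.

V_th ≈ 1.65 V, R_th ≈ 5.98 kΩ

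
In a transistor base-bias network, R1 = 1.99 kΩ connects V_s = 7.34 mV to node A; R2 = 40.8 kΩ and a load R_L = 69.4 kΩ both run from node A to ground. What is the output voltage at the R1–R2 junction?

First combine the lower leg with the load: R2 ‖ R_L = 25.69 kΩ.
Voltage divider with the loaded lower leg: V_out = 7.34 × 25.69/(1.99 + 25.69) = 7.34 × 0.9281 = 6.812 mV.

V_out ≈ 6.81 mV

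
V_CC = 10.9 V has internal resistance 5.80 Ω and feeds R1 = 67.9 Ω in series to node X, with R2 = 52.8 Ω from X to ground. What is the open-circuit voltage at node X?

V_th ≈ 4.55 V

R1' = 5.80 + 67.9 = 73.70 Ω (source resistance + R1).
Open-circuit (no load on X): V_th = V_CC · R2/(R1' + R2) = 10.9 × 52.8/(73.70 + 52.8) = 4.550 V.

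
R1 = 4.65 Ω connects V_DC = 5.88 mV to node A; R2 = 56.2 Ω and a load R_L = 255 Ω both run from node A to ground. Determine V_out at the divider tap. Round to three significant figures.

First combine the lower leg with the load: R2 ‖ R_L = 46.05 Ω.
Then V_out = V_DC · R2'/(R1 + R2') = 5.88 × 46.05/50.70 = 5.341 mV.
(Unloaded it would be 5.43 mV; the load pulls it down.)

V_out ≈ 5.34 mV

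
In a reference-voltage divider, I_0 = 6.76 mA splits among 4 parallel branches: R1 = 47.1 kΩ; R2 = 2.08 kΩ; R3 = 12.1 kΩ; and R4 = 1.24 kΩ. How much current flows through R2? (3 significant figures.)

Total conductance ΣG = 1/47.1 + 1/2.08 + 1/12.1 + 1/1.24 = 1.391 (units of 1/kΩ).
Current divider: I(R2) = I_0 · G_k/ΣG = 6.76 × (0.4808/1.391) = 6.76 × 0.3456 = 2.336 mA.

I ≈ 2.34 mA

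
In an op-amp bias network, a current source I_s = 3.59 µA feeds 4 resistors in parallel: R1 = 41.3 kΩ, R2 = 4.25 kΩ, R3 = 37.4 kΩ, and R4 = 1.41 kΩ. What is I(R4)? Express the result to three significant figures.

ΣG = 1/41.3 + 1/4.25 + 1/37.4 + 1/1.41 = 0.9955.
By the current-divider rule, I = I_s · G_k/ΣG = 3.59 × 0.7125 = 2.558 µA.

I ≈ 2.56 µA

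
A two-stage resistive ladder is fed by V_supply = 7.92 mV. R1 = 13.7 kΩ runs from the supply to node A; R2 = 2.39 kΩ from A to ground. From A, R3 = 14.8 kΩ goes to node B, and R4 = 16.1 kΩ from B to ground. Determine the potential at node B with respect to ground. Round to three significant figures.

V_B ≈ 0.575 mV

Node A sees R2 in parallel with the series input of stage 2, R3 + R4 = 30.90 kΩ.
Effective lower resistance at A: R2 ‖ 30.90 = 2.218 kΩ.
First divider: V_A = V_supply · 2.218/(13.7 + 2.218) = 1.104 mV.
Stage 2 is unloaded, so V_B = V_A · R4/(R3+R4) = 1.104 × 16.1/30.90 = 0.5751 mV.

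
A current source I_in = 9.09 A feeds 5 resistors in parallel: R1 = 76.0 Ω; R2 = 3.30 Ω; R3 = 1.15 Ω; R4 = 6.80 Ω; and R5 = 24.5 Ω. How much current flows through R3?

I ≈ 5.75 A

Total conductance ΣG = 1/76.0 + 1/3.30 + 1/1.15 + 1/6.80 + 1/24.5 = 1.374 (units of 1/Ω).
R3 takes the fraction G_k/ΣG = 0.8696/1.374 = 0.6330, so I = 9.09 × 0.6330 = 5.754 A.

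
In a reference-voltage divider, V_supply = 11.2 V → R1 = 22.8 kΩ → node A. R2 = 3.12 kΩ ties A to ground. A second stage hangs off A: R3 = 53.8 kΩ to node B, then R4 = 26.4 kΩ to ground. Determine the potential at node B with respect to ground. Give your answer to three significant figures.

V_B ≈ 0.429 V

Looking into the second stage from A: R3 + R4 = 80.20 kΩ appears in parallel with R2.
Effective lower resistance at A: R2 ‖ 80.20 = 3.003 kΩ.
First divider: V_A = V_supply · 3.003/(22.8 + 3.003) = 1.304 V.
Then the unloaded second divider: V_B = V_A × R4/(R3+R4) = 1.304 × 0.3292 = 0.4291 V.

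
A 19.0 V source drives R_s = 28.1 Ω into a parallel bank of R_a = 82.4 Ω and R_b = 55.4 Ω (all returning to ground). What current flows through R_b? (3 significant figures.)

Combine the parallel branches: R_p = (1/82.4 + 1/55.4)⁻¹ = 33.13 Ω.
V_A by voltage divider: V_A = 19.0 × 33.13/(28.1 + 33.13) = 10.28 V.
Branch current I = V_A/R_b = 10.28/55.4 = 0.1856 A.
(Check via current divider: I_total = 0.3103 A; share G_k/ΣG = 0.5980 → same result.)

I ≈ 0.186 A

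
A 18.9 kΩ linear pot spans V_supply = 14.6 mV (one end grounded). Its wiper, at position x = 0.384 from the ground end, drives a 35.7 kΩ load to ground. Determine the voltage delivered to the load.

V_out ≈ 4.98 mV

Split the track: R_lower = x·R_p = 7.258 kΩ, R_upper = (1−x)·R_p = 11.64 kΩ.
R_L loads the lower segment: effective lower R = 6.031 kΩ.
V_out = 14.6 × 6.031/(11.64 + 6.031) = 4.982 mV.
(Unloaded: V_out = x·V_supply = 5.61 mV.)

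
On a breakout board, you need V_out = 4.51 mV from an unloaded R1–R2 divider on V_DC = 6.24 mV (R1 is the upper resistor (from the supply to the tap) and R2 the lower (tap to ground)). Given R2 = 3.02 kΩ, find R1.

Required fraction k = V_out/V_DC = 0.7228.
So R1 = R2 · (V_DC/V_out − 1) = 3.02 × (6.24/4.51 − 1) = 3.02 × 0.3836 = 1.158 kΩ.

R1 ≈ 1.16 kΩ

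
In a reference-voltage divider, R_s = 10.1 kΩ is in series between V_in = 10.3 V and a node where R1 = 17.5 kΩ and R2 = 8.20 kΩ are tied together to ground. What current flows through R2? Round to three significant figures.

Combine the parallel branches: R_p = (1/17.5 + 1/8.20)⁻¹ = 5.584 kΩ.
Node voltage V_A = V_in · R_p/(R_s + R_p) = 10.3 × 0.3560 = 3.667 V.
I(R2) = V_A / R2 = 3.667/8.20 = 0.4472 mA.
(Equivalently: I_total = 0.6567 mA, then current-divider fraction G_k/ΣG = 0.6809.)

I ≈ 0.447 mA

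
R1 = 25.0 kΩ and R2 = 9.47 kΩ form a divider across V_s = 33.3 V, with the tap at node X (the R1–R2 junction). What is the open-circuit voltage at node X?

V_th ≈ 9.15 V

V_th is the unloaded tap voltage: V_s · R2/(R1+R2) = 33.3 × 0.2747 = 9.149 V.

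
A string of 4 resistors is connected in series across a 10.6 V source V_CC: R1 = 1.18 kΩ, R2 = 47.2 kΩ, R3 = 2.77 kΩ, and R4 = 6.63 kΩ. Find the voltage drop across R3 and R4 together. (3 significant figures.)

Series total: ΣR = 1.18 + 47.2 + 2.77 + 6.63 = 57.78 kΩ.
R_{R3..R4} = 2.77 + 6.63 = 9.400 kΩ.
Voltage divider: V = V_CC · (9.400 / 57.78) = 10.6 × 0.1627 = 1.724 V.

V ≈ 1.72 V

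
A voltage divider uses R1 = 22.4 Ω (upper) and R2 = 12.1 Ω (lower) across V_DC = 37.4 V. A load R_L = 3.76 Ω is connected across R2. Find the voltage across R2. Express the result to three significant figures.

V_out ≈ 4.25 V

R2 ‖ R_L = (12.1 × 3.76)/(12.1 + 3.76) = 2.869 Ω.
Voltage divider with the loaded lower leg: V_out = 37.4 × 2.869/(22.4 + 2.869) = 37.4 × 0.1135 = 4.246 V.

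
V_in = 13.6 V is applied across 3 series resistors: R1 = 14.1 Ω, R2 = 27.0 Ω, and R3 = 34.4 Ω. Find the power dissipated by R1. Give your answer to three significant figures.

P ≈ 0.458 W

ΣR = 75.50 Ω → I = 13.6/75.50 = 0.1801 A.
P(R1) = I²·R1 = (0.1801)² × 14.1 = 0.4575 W.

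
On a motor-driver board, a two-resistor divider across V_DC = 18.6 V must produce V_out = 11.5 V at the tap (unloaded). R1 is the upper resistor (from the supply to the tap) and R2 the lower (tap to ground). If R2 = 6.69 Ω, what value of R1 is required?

The divider ratio is R2/(R1+R2) = 11.5/18.6 = 0.6183.
R1 = R2·(1/k − 1) = 6.69 × 0.6174 = 4.130 Ω.

R1 ≈ 4.13 Ω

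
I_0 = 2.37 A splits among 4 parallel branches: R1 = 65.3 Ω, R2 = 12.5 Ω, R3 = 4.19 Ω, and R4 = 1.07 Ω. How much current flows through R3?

I ≈ 0.446 A

ΣG = 1/65.3 + 1/12.5 + 1/4.19 + 1/1.07 = 1.269.
R3 takes the fraction G_k/ΣG = 0.2387/1.269 = 0.1881, so I = 2.37 × 0.1881 = 0.4459 A.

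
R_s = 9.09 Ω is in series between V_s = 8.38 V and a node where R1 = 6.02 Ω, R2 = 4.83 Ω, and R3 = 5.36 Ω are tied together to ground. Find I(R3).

I ≈ 0.257 A

Combine the parallel branches: R_p = (1/6.02 + 1/4.83 + 1/5.36)⁻¹ = 1.787 Ω.
Node voltage V_A = V_s · R_p/(R_s + R_p) = 8.38 × 0.1643 = 1.377 V.
I(R3) = V_A / R3 = 1.377/5.36 = 0.2568 A.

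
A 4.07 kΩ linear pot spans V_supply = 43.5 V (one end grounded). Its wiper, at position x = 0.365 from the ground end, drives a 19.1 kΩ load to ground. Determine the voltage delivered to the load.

Split the track: R_lower = x·R_p = 1.486 kΩ, R_upper = (1−x)·R_p = 2.584 kΩ.
Lower segment in parallel with the load: 1.486 ‖ 19.1 = 1.378 kΩ.
V_out = 43.5 × 1.378/(2.584 + 1.378) = 15.13 V.
(Unloaded: V_out = x·V_supply = 15.9 V.)

V_out ≈ 15.1 V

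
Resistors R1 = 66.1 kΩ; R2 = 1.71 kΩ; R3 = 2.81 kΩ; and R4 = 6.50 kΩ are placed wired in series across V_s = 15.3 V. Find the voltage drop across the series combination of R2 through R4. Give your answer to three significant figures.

Series total: ΣR = 66.1 + 1.71 + 2.81 + 6.50 = 77.12 kΩ.
R_{R2..R4} = 1.71 + 2.81 + 6.50 = 11.02 kΩ.
By the voltage-divider rule, V = 15.3 × 11.02/77.12 = 2.186 V.

V ≈ 2.19 V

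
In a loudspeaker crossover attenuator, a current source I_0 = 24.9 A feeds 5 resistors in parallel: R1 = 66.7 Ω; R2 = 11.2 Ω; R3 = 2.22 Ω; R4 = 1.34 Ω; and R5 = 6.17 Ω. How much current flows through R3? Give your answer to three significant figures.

Total conductance ΣG = 1/66.7 + 1/11.2 + 1/2.22 + 1/1.34 + 1/6.17 = 1.463 (units of 1/Ω).
Current divider: I(R3) = I_0 · G_k/ΣG = 24.9 × (0.4505/1.463) = 24.9 × 0.3079 = 7.666 A.

I ≈ 7.67 A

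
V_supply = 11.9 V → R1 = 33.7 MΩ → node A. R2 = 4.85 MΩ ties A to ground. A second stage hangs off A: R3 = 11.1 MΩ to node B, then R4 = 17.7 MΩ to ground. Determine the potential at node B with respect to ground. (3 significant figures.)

Node A sees R2 in parallel with the series input of stage 2, R3 + R4 = 28.80 MΩ.
Effective lower resistance at A: R2 ‖ 28.80 = 4.151 MΩ.
V_A = 11.9 × 4.151/(33.7 + 4.151) = 1.305 V.
V_B = V_A × 0.6146 = 0.8020 V.

V_B ≈ 0.802 V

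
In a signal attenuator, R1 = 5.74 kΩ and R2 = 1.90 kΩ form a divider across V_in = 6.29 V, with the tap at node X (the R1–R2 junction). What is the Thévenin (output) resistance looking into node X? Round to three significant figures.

With V_in suppressed (replaced by a short), R_th = R1 ‖ R2 = (5.740 × 1.90)/(5.740 + 1.90) = 1.427 kΩ.

R_th ≈ 1.43 kΩ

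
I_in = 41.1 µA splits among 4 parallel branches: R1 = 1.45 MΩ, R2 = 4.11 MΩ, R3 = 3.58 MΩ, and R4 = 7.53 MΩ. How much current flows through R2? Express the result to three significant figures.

I ≈ 7.43 µA

ΣG = 1/1.45 + 1/4.11 + 1/3.58 + 1/7.53 = 1.345.
Current divider: I(R2) = I_in · G_k/ΣG = 41.1 × (0.2433/1.345) = 41.1 × 0.1809 = 7.434 µA.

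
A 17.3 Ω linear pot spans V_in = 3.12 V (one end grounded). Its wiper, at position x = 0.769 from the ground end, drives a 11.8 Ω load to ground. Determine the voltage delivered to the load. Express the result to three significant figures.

V_out ≈ 1.90 V

Lower segment x·R_p = 13.30 Ω; upper segment (1−x)·R_p = 3.996 Ω.
Lower segment in parallel with the load: 13.30 ‖ 11.8 = 6.253 Ω.
Then V_out = V_in · 6.253/(3.996 + 6.253) = 1.904 V.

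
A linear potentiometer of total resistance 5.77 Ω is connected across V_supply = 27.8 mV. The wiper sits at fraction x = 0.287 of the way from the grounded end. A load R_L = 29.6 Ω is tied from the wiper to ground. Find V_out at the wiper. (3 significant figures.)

V_out ≈ 7.67 mV

Split the track: R_lower = x·R_p = 1.656 Ω, R_upper = (1−x)·R_p = 4.114 Ω.
R_L loads the lower segment: effective lower R = 1.568 Ω.
V_out = 27.8 × 1.568/(4.114 + 1.568) = 7.673 mV.
(Unloaded: V_out = x·V_supply = 7.98 mV.)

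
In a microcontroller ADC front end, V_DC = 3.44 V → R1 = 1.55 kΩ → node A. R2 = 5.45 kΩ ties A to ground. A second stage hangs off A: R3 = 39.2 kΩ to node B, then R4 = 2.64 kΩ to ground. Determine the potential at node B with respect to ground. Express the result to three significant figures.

The second stage (R3 + R4 = 41.84 kΩ) loads node A in parallel with R2.
Effective lower resistance at A: R2 ‖ 41.84 = 4.822 kΩ.
V_A = 3.44 × 4.822/(1.55 + 4.822) = 2.603 V.
Then the unloaded second divider: V_B = V_A × R4/(R3+R4) = 2.603 × 0.06310 = 0.1643 V.

V_B ≈ 0.164 V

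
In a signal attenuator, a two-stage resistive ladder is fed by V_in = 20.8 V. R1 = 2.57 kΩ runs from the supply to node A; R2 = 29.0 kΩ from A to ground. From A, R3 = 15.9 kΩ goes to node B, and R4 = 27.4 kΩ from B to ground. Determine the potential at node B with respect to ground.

Looking into the second stage from A: R3 + R4 = 43.30 kΩ appears in parallel with R2.
Effective lower resistance at A: R2 ‖ 43.30 = 17.37 kΩ.
V_A = 20.8 × 17.37/(2.57 + 17.37) = 18.12 V.
Stage 2 is unloaded, so V_B = V_A · R4/(R3+R4) = 18.12 × 27.4/43.30 = 11.47 V.

V_B ≈ 11.5 V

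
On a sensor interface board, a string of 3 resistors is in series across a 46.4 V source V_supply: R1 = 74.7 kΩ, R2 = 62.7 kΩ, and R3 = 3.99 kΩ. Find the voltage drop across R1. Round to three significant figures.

V ≈ 24.5 V

ΣR = 74.7 + 62.7 + 3.99 = 141.4 kΩ.
V = V_supply · R/ΣR = 46.4 × 0.5283 = 24.51 V.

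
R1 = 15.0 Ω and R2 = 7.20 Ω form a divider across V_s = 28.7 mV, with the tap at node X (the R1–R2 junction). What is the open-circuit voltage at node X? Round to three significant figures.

V_th is the unloaded tap voltage: V_s · R2/(R1+R2) = 28.7 × 0.3243 = 9.308 mV.

V_th ≈ 9.31 mV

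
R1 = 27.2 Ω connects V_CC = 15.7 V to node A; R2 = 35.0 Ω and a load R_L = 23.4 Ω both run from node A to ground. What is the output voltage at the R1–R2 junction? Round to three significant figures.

The load sits in parallel with R2, giving an effective lower resistance R2' = R2·R_L/(R2+R_L) = 14.02 Ω.
Now apply the divider: V_out = 15.7 × 0.3402 = 5.341 V.
(Unloaded it would be 8.83 V; the load pulls it down.)

V_out ≈ 5.34 V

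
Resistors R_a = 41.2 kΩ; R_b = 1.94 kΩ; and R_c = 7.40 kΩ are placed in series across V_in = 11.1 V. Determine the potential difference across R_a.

ΣR = 41.2 + 1.94 + 7.40 = 50.54 kΩ.
Voltage divider: V = V_in · (41.20 / 50.54) = 11.1 × 0.8152 = 9.049 V.

V ≈ 9.05 V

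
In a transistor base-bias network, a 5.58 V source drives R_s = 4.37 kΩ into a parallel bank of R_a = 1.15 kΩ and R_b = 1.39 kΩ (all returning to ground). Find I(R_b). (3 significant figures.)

I ≈ 0.505 mA

Equivalent of the parallel group: R_p = 0.6293 kΩ.
Node voltage V_A = V_s · R_p/(R_s + R_p) = 5.58 × 0.1259 = 0.7024 V.
I(R_b) = V_A / R_b = 0.7024/1.39 = 0.5053 mA.
(Equivalently: I_total = 1.116 mA, then current-divider fraction G_k/ΣG = 0.4528.)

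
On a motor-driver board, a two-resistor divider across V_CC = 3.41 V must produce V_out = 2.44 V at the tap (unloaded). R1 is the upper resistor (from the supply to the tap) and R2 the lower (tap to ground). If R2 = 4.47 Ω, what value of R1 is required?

R1 ≈ 1.78 Ω

V_out/V_CC = R2/(R1+R2) = 0.7155.
Rearranging, R1 = R2·(1−k)/k = 4.47 × 0.3975 = 1.777 Ω.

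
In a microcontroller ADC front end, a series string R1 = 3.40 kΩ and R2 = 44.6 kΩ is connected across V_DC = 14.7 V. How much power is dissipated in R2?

P ≈ 4.18 mW

Series current I = V_DC/ΣR = 14.7/48.00 = 0.3062 mA.
V(R2) = I·R = 13.66 V; P = V·I = 13.66 × 0.3062 = 4.183 mW.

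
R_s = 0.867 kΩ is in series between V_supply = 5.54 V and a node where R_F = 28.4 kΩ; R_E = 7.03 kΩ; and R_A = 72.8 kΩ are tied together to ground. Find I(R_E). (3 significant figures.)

I ≈ 0.676 mA

Parallel bank: R_p = 1/(1/28.4 + 1/7.03 + 1/72.8) = 5.230 kΩ.
V_A = 5.54 × 5.230/6.097 = 4.752 V.
Branch current I = V_A/R_E = 4.752/7.03 = 0.6760 mA.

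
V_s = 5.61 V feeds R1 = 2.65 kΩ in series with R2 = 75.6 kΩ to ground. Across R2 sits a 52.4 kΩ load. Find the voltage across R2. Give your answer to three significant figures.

R2 ‖ R_L = (75.6 × 52.4)/(75.6 + 52.4) = 30.95 kΩ.
Then V_out = V_s · R2'/(R1 + R2') = 5.61 × 30.95/33.60 = 5.168 V.

V_out ≈ 5.17 V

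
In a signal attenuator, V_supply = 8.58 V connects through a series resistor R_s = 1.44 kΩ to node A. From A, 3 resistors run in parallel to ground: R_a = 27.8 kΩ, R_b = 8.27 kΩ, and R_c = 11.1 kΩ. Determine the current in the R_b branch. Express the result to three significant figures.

I ≈ 0.765 mA

Combine the parallel branches: R_p = (1/27.8 + 1/8.27 + 1/11.1)⁻¹ = 4.049 kΩ.
Node voltage V_A = V_supply · R_p/(R_s + R_p) = 8.58 × 0.7377 = 6.329 V.
I(R_b) = V_A / R_b = 6.329/8.27 = 0.7653 mA.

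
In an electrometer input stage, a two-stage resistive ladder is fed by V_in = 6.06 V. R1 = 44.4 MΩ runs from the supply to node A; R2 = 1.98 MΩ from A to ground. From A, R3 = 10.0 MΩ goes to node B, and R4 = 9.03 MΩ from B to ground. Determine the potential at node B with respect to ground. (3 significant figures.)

Node A sees R2 in parallel with the series input of stage 2, R3 + R4 = 19.03 MΩ.
R2 ‖ (R3+R4) = 1.793 MΩ.
So V_A = 6.06 × 0.03882 = 0.2353 V.
Then the unloaded second divider: V_B = V_A × R4/(R3+R4) = 0.2353 × 0.4745 = 0.1116 V.

V_B ≈ 0.112 V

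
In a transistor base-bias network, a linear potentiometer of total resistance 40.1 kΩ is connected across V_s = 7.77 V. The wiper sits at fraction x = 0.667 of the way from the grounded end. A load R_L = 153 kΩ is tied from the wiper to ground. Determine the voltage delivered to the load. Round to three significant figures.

Lower segment x·R_p = 26.75 kΩ; upper segment (1−x)·R_p = 13.35 kΩ.
R_L loads the lower segment: effective lower R = 22.77 kΩ.
Loaded-divider output: V_out = 7.77 × 0.6303 = 4.897 V.

V_out ≈ 4.90 V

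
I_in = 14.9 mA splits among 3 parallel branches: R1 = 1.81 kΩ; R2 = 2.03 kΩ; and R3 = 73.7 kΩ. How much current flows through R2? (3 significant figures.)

I ≈ 6.93 mA

ΣG = 1/1.81 + 1/2.03 + 1/73.7 = 1.059.
By the current-divider rule, I = I_in · G_k/ΣG = 14.9 × 0.4653 = 6.933 mA.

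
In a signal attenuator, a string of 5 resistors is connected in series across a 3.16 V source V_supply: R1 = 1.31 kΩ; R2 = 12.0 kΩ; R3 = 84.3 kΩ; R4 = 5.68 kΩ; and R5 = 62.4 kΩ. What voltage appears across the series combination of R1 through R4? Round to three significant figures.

V ≈ 1.97 V

ΣR = 1.31 + 12.0 + 84.3 + 5.68 + 62.4 = 165.7 kΩ.
R_{R1..R4} = 1.31 + 12.0 + 84.3 + 5.68 = 103.3 kΩ.
Voltage divider: V = V_supply · (103.3 / 165.7) = 3.16 × 0.6234 = 1.970 V.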